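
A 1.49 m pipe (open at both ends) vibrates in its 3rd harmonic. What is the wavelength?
λₙ = 2L/n = 0.9933 m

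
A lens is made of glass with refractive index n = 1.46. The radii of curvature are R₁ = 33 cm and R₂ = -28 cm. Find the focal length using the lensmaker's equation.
1/f = (n − 1)(1/R₁ − 1/R₂) → f = 32.93 cm (converging lens)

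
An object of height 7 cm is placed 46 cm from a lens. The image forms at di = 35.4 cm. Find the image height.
hi = (-di/do) × ho = -5.387 cm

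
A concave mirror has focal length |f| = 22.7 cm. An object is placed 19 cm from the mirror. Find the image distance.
f = +22.7 cm (concave); 1/di = 1/f − 1/do → di = -116.6 cm (virtual image, behind mirror)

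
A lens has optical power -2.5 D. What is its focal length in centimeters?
f = 1/P = -40 cm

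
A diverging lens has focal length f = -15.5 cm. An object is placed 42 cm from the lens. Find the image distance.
1/di = 1/f − 1/do → di = -11.32 cm (virtual image)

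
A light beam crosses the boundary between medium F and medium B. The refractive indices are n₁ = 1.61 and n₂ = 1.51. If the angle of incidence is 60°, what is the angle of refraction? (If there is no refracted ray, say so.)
sin θ₂ = (n₁/n₂)·sin θ₁ = 0.9234 → θ₂ = 67.43°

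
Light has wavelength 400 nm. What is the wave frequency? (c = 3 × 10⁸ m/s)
f = c/λ = 7.500 × 10¹⁴ Hz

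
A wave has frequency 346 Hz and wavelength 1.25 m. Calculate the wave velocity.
v = fλ = 432.5 m/s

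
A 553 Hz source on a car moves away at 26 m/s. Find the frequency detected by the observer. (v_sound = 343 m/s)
f_obs = f·v/(v + v_s) = 514 Hz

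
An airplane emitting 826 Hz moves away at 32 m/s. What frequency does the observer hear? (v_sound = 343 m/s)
f_obs = f·v/(v + v_s) = 755.5 Hz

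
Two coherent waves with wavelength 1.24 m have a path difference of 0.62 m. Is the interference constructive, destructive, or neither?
destructive — path difference = 0.5λ, an odd multiple of λ/2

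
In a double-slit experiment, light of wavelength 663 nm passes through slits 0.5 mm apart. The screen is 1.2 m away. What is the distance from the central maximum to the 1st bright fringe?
y = mλL/d = 1.591 mm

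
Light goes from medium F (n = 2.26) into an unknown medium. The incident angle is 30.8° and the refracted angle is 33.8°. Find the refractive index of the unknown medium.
n₂ = n₁·sin θ₁ / sin θ₂ = 2.08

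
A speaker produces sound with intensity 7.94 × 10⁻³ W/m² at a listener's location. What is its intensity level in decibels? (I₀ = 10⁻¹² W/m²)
β = 10·log₁₀(I/I₀) = 99 dB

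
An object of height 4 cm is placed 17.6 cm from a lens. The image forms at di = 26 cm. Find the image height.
hi = (-di/do) × ho = -5.909 cm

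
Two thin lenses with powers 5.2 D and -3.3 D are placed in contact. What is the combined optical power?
P_total = P₁ + P₂ = 1.9 D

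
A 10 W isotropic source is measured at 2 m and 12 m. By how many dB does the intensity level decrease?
Δβ = 20·log₁₀(r₂/r₁) = 15.56 dB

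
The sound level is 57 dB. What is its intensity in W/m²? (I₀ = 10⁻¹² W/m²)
I = I₀·10^(β/10) = 5.01 × 10⁻⁷ W/m²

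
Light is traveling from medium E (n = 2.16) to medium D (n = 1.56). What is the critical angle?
θc = arcsin(n₂/n₁) = 46.24°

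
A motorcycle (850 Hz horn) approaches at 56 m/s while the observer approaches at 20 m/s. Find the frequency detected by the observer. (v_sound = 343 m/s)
f_obs = f·(v + v_o)/(v − v_s) = 1075 Hz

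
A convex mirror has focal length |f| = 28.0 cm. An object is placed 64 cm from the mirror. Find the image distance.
f = −28.0 cm (convex); 1/di = 1/f − 1/do → di = -19.48 cm (virtual image, behind mirror)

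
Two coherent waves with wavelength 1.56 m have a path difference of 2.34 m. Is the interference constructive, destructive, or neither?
destructive — path difference = 1.5λ, an odd multiple of λ/2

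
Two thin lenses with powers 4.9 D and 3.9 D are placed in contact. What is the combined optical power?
P_total = P₁ + P₂ = 8.8 D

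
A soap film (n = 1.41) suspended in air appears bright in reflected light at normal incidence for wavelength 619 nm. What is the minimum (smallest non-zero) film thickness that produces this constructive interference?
2nt = (m − ½)λ with m = 1 → t = (m − ½)λ/(2n) = 109.8 nm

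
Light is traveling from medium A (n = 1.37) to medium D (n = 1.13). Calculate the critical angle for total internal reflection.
θc = arcsin(n₂/n₁) = 55.57°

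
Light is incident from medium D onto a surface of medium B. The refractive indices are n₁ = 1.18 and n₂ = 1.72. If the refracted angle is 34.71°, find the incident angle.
sin θ₁ = (n₂/n₁)·sin θ₂ → θ₁ = 56.1°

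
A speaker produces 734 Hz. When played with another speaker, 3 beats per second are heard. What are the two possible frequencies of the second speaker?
f₂ = 734 ± 3 Hz → 737 Hz or 731 Hz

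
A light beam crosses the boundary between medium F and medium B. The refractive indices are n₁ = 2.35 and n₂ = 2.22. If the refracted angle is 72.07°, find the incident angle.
sin θ₁ = (n₂/n₁)·sin θ₂ → θ₁ = 64°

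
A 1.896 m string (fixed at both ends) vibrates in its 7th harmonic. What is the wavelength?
λₙ = 2L/n = 0.5417 m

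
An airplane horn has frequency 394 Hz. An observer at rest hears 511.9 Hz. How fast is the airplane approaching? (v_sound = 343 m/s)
v_s = v·(1 − f/f_obs) = 79 m/s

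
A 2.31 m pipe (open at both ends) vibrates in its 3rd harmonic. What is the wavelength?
λₙ = 2L/n = 1.54 m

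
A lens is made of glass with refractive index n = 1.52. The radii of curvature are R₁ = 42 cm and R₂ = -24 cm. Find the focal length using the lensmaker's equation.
1/f = (n − 1)(1/R₁ − 1/R₂) → f = 29.37 cm (converging lens)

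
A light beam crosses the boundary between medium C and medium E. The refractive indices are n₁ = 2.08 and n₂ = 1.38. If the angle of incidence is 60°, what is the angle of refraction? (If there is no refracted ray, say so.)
sin θ₂ = (n₁/n₂)·sin θ₁ = 1.305 > 1, so there is no refracted ray — the light undergoes total internal reflection.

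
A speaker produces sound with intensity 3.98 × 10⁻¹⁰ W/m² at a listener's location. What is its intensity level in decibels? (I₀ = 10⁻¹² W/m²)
β = 10·log₁₀(I/I₀) = 26 dB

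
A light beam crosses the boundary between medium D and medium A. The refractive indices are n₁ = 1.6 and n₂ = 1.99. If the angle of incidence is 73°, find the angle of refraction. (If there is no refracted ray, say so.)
sin θ₂ = (n₁/n₂)·sin θ₁ = 0.7689 → θ₂ = 50.25°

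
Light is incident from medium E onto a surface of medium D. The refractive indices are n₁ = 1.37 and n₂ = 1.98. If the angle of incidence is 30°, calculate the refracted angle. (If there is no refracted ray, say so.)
sin θ₂ = (n₁/n₂)·sin θ₁ = 0.346 → θ₂ = 20.24°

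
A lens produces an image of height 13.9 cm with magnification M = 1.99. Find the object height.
ho = |hi|/|M| = 6.985 cm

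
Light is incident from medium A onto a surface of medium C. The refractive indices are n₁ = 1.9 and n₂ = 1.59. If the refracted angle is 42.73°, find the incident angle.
sin θ₁ = (n₂/n₁)·sin θ₂ → θ₁ = 34.6°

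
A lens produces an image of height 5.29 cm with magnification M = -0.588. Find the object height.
ho = |hi|/|M| = 8.997 cm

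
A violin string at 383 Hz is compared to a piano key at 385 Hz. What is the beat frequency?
2 Hz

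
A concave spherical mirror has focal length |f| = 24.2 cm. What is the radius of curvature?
R = 2|f| = 48.4 cm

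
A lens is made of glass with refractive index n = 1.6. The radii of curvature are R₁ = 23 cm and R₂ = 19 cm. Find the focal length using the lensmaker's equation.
1/f = (n − 1)(1/R₁ − 1/R₂) → f = -182.1 cm (diverging lens)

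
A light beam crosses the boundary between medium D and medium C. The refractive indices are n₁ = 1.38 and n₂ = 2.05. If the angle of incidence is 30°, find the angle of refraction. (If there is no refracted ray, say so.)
sin θ₂ = (n₁/n₂)·sin θ₁ = 0.3366 → θ₂ = 19.67°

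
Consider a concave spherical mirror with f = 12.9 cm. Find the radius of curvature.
R = 2|f| = 25.8 cm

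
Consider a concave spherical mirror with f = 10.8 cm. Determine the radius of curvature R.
R = 2|f| = 21.6 cm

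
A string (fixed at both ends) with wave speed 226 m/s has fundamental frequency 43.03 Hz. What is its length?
L = v/(2f₁) = 2.626 m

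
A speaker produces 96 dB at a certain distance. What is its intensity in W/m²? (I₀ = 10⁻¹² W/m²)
I = I₀·10^(β/10) = 3.98 × 10⁻³ W/m²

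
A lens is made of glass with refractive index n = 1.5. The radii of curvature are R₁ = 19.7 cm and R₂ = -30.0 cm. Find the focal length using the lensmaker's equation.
1/f = (n − 1)(1/R₁ − 1/R₂) → f = 23.78 cm (converging lens)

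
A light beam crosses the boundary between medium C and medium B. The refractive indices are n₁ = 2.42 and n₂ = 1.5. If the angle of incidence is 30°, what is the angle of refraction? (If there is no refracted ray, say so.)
sin θ₂ = (n₁/n₂)·sin θ₁ = 0.8067 → θ₂ = 53.77°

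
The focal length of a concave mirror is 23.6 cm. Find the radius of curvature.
R = 2|f| = 47.2 cm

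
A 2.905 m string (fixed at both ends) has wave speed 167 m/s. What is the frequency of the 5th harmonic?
fₙ = nv/(2L) = 143.7 Hz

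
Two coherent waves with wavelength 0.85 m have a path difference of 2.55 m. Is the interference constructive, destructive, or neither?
constructive — path difference = 3λ, a whole number of wavelengths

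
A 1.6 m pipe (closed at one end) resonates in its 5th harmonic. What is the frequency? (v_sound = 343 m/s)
fₙ = nv/(4L) = 268 Hz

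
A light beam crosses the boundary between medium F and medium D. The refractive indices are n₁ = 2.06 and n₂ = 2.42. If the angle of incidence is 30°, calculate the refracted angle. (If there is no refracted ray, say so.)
sin θ₂ = (n₁/n₂)·sin θ₁ = 0.4256 → θ₂ = 25.19°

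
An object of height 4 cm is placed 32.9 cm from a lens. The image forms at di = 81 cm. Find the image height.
hi = (-di/do) × ho = -9.848 cm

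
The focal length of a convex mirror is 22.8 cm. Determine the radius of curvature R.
R = 2|f| = 45.6 cm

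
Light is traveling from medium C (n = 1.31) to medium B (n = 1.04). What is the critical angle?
θc = arcsin(n₂/n₁) = 52.55°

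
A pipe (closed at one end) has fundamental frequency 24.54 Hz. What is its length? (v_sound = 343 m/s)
L = v/(4f₁) = 3.494 m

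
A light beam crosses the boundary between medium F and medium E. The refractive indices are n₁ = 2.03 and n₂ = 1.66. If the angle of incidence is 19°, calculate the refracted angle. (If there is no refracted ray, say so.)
sin θ₂ = (n₁/n₂)·sin θ₁ = 0.3981 → θ₂ = 23.46°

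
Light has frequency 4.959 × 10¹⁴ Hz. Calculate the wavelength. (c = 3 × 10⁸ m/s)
λ = c/f = 605 nm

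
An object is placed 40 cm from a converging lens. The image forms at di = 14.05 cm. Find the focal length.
1/f = 1/do + 1/di → f = 10.4 cm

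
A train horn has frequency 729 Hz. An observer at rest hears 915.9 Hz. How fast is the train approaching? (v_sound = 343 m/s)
v_s = v·(1 − f/f_obs) = 69.99 m/s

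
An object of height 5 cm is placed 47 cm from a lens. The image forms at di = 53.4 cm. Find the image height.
hi = (-di/do) × ho = -5.681 cm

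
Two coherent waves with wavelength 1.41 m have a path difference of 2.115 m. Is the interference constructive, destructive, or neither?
destructive — path difference = 1.5λ, an odd multiple of λ/2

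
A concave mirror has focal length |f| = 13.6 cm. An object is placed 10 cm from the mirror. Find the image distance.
f = +13.6 cm (concave); 1/di = 1/f − 1/do → di = -37.78 cm (virtual image, behind mirror)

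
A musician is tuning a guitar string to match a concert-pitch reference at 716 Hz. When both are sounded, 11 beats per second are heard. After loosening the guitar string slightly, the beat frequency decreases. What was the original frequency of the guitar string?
727 Hz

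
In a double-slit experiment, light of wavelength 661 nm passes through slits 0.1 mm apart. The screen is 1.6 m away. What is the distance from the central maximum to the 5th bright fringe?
y = mλL/d = 52.88 mm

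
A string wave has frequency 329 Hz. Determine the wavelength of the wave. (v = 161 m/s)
λ = v/f = 0.4894 m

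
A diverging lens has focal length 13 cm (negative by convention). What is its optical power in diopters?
P = 1/f = -7.692 D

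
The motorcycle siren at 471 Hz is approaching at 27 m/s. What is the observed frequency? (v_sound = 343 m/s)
f_obs = f·v/(v − v_s) = 511.2 Hz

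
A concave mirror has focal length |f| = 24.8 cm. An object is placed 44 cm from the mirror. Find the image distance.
f = +24.8 cm (concave); 1/di = 1/f − 1/do → di = 56.83 cm (real image, in front of mirror)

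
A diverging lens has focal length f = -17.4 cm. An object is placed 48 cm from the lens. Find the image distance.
1/di = 1/f − 1/do → di = -12.77 cm (virtual image)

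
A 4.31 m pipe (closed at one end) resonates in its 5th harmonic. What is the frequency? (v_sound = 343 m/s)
fₙ = nv/(4L) = 99.48 Hz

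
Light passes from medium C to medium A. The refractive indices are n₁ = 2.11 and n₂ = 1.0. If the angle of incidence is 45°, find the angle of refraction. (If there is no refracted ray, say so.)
sin θ₂ = (n₁/n₂)·sin θ₁ = 1.492 > 1, so there is no refracted ray — the light undergoes total internal reflection.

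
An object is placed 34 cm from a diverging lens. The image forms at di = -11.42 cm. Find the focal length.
1/f = 1/do + 1/di → f = -17.2 cm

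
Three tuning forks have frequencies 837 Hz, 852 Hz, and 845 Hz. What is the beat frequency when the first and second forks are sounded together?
15 Hz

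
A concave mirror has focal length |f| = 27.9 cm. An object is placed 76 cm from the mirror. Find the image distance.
f = +27.9 cm (concave); 1/di = 1/f − 1/do → di = 44.08 cm (real image, in front of mirror)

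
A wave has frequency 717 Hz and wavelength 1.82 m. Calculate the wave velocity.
v = fλ = 1305 m/s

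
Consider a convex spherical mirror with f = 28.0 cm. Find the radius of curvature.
R = 2|f| = 56 cm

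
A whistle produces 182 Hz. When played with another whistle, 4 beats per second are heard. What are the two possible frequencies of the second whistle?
f₂ = 182 ± 4 Hz → 186 Hz or 178 Hz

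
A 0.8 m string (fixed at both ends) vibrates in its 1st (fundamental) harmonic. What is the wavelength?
λₙ = 2L/n = 1.6 m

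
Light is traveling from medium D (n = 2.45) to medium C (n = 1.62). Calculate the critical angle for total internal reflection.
θc = arcsin(n₂/n₁) = 41.39°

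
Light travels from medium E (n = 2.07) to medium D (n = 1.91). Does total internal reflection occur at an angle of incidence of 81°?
θc = arcsin(n₂/n₁) = 67.32°; 81° > θc, so yes — total internal reflection.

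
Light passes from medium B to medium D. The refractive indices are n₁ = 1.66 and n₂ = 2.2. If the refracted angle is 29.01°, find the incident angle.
sin θ₁ = (n₂/n₁)·sin θ₂ → θ₁ = 40°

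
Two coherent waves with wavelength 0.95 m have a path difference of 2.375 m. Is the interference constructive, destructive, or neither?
destructive — path difference = 2.5λ, an odd multiple of λ/2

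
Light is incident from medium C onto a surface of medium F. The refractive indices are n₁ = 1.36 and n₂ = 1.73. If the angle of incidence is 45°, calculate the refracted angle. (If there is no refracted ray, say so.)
sin θ₂ = (n₁/n₂)·sin θ₁ = 0.5559 → θ₂ = 33.77°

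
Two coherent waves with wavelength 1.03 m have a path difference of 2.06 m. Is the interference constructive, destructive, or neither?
constructive — path difference = 2λ, a whole number of wavelengths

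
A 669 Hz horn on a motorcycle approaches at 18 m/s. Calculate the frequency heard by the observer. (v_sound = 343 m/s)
f_obs = f·v/(v − v_s) = 706.1 Hz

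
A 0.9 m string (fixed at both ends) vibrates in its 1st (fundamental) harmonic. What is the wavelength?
λₙ = 2L/n = 1.8 m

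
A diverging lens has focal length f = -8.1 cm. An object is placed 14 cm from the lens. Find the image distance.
1/di = 1/f − 1/do → di = -5.131 cm (virtual image)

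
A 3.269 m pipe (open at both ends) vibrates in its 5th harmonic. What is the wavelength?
λₙ = 2L/n = 1.308 m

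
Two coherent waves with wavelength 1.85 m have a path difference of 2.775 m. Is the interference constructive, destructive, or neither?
destructive — path difference = 1.5λ, an odd multiple of λ/2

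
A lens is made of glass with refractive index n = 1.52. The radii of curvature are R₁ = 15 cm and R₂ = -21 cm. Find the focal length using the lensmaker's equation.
1/f = (n − 1)(1/R₁ − 1/R₂) → f = 16.83 cm (converging lens)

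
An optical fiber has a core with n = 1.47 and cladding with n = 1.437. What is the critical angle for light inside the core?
θc = arcsin(n_cladding/n_core) = 77.84°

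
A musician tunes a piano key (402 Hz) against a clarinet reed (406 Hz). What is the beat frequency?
4 Hz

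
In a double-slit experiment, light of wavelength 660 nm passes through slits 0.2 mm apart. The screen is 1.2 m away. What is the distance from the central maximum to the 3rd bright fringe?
y = mλL/d = 11.88 mm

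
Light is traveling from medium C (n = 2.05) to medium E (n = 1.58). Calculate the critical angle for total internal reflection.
θc = arcsin(n₂/n₁) = 50.42°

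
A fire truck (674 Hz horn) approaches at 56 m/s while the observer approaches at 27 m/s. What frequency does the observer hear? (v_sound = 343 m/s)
f_obs = f·(v + v_o)/(v − v_s) = 868.9 Hz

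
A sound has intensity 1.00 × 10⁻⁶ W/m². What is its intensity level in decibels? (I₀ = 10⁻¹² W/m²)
β = 10·log₁₀(I/I₀) = 60 dB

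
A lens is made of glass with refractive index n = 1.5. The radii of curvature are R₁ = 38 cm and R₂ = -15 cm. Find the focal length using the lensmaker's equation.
1/f = (n − 1)(1/R₁ − 1/R₂) → f = 21.51 cm (converging lens)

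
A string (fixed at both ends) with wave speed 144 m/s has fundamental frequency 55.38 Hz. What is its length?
L = v/(2f₁) = 1.3 m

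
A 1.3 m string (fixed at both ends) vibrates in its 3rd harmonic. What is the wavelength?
λₙ = 2L/n = 0.8667 m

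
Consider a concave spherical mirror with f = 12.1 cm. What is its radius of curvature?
R = 2|f| = 24.2 cm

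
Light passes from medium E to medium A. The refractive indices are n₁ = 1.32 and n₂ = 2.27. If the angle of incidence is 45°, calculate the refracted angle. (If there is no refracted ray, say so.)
sin θ₂ = (n₁/n₂)·sin θ₁ = 0.4112 → θ₂ = 24.28°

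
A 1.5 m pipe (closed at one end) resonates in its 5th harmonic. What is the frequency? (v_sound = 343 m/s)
fₙ = nv/(4L) = 285.8 Hz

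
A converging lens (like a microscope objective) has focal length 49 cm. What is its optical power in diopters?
P = 1/f = 2.041 D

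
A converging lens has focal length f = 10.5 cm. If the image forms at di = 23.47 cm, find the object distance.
1/do = 1/f − 1/di → do = 19 cm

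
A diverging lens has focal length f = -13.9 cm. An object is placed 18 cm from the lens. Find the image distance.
1/di = 1/f − 1/do → di = -7.843 cm (virtual image)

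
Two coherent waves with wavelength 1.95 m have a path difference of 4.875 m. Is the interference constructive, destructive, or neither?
destructive — path difference = 2.5λ, an odd multiple of λ/2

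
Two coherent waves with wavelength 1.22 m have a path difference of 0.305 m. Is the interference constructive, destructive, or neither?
neither (partial) — path difference = 0.25λ, neither a whole number of wavelengths nor an odd multiple of λ/2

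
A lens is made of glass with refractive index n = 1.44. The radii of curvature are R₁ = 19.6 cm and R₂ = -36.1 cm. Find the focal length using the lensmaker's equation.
1/f = (n − 1)(1/R₁ − 1/R₂) → f = 28.87 cm (converging lens)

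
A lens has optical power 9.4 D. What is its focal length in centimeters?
f = 1/P = 10.64 cm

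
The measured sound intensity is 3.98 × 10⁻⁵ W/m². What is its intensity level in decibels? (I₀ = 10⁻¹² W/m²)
β = 10·log₁₀(I/I₀) = 76 dB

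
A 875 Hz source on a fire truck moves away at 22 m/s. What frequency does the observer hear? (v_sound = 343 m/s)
f_obs = f·v/(v + v_s) = 822.3 Hz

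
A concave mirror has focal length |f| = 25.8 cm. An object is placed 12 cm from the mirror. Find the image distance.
f = +25.8 cm (concave); 1/di = 1/f − 1/do → di = -22.43 cm (virtual image, behind mirror)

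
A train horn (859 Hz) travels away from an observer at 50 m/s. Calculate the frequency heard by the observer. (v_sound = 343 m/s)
f_obs = f·v/(v + v_s) = 749.7 Hz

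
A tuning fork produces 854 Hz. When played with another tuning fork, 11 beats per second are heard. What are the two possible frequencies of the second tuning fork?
f₂ = 854 ± 11 Hz → 865 Hz or 843 Hz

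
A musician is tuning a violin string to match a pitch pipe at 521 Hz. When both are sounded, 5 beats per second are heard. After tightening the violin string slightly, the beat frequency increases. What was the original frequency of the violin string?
526 Hz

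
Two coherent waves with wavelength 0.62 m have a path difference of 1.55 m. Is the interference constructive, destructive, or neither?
destructive — path difference = 2.5λ, an odd multiple of λ/2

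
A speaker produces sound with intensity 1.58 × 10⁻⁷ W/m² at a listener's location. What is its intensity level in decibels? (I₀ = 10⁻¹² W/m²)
β = 10·log₁₀(I/I₀) = 51.99 dB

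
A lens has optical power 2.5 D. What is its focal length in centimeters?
f = 1/P = 40 cm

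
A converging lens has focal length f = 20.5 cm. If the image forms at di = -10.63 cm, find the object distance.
1/do = 1/f − 1/di → do = 7 cm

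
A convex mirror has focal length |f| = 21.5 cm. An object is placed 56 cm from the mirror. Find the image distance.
f = −21.5 cm (convex); 1/di = 1/f − 1/do → di = -15.54 cm (virtual image, behind mirror)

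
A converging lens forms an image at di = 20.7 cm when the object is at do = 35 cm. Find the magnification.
M = −di/do = -0.5914 (inverted image)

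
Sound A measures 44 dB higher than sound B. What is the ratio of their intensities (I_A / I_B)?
I_A/I_B = 10^(Δβ/10) = 25120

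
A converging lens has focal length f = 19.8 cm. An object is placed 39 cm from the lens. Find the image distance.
1/di = 1/f − 1/do → di = 40.22 cm (real image)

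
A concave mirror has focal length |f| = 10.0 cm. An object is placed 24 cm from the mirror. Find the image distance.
f = +10.0 cm (concave); 1/di = 1/f − 1/do → di = 17.14 cm (real image, in front of mirror)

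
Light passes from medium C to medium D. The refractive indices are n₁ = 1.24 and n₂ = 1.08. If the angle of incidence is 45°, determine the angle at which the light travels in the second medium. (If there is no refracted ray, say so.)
sin θ₂ = (n₁/n₂)·sin θ₁ = 0.8119 → θ₂ = 54.28°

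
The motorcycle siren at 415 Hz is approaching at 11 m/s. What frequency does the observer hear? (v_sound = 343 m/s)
f_obs = f·v/(v − v_s) = 428.8 Hz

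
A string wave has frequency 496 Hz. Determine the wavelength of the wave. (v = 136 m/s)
λ = v/f = 0.2742 m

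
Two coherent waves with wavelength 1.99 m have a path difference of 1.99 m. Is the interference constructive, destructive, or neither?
constructive — path difference = 1λ, a whole number of wavelengths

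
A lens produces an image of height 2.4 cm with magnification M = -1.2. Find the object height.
ho = |hi|/|M| = 2 cm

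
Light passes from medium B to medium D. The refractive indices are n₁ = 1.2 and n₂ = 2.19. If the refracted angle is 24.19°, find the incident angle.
sin θ₁ = (n₂/n₁)·sin θ₂ → θ₁ = 48.4°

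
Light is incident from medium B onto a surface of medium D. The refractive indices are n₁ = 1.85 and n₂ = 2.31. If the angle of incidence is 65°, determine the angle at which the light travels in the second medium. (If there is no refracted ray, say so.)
sin θ₂ = (n₁/n₂)·sin θ₁ = 0.7258 → θ₂ = 46.54°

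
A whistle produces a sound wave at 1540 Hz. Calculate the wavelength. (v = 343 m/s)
λ = v/f = 0.2227 m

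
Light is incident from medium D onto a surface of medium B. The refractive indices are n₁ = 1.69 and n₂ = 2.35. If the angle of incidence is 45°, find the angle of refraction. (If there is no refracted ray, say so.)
sin θ₂ = (n₁/n₂)·sin θ₁ = 0.5085 → θ₂ = 30.56°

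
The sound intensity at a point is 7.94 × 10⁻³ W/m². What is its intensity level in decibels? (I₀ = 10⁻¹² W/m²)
β = 10·log₁₀(I/I₀) = 99 dB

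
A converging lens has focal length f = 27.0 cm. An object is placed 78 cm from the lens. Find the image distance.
1/di = 1/f − 1/do → di = 41.29 cm (real image)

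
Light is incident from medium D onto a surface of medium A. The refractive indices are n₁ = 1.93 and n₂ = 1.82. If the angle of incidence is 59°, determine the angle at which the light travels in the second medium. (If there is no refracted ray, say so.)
sin θ₂ = (n₁/n₂)·sin θ₁ = 0.909 → θ₂ = 65.36°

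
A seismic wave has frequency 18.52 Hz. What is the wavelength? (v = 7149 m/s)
λ = v/f = 386 m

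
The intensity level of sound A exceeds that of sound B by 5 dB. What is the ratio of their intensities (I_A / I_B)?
I_A/I_B = 10^(Δβ/10) = 3.162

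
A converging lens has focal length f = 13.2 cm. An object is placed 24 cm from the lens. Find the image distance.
1/di = 1/f − 1/do → di = 29.33 cm (real image)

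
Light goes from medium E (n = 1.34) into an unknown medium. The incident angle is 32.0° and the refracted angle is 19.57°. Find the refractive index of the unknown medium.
n₂ = n₁·sin θ₁ / sin θ₂ = 2.12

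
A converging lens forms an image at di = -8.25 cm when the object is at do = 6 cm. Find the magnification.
M = −di/do = 1.375 (upright image)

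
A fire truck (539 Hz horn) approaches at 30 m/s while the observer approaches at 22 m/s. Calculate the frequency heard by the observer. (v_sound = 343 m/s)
f_obs = f·(v + v_o)/(v − v_s) = 628.5 Hz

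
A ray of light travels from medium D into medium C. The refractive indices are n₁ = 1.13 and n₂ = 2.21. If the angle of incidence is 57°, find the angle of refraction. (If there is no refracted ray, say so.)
sin θ₂ = (n₁/n₂)·sin θ₁ = 0.4288 → θ₂ = 25.39°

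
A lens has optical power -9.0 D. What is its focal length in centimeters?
f = 1/P = -11.11 cm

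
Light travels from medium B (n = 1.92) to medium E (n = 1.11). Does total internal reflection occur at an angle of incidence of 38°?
θc = arcsin(n₂/n₁) = 35.32°; 38° > θc, so yes — total internal reflection.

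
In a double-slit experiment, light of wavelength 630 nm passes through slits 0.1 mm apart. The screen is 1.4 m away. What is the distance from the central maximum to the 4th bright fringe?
y = mλL/d = 35.28 mm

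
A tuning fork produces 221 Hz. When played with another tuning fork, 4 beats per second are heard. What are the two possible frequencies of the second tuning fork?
f₂ = 221 ± 4 Hz → 225 Hz or 217 Hz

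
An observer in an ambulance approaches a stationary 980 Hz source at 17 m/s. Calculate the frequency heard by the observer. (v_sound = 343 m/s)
f_obs = f·(v + v_o)/v = 1029 Hz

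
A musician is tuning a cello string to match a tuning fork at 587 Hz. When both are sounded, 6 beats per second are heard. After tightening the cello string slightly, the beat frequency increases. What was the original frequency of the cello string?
593 Hz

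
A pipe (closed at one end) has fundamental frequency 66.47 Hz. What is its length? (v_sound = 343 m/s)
L = v/(4f₁) = 1.29 m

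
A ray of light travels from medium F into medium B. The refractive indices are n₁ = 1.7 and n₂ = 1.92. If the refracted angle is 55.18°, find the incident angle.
sin θ₁ = (n₂/n₁)·sin θ₂ → θ₁ = 68°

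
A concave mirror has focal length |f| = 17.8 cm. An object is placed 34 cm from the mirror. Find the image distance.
f = +17.8 cm (concave); 1/di = 1/f − 1/do → di = 37.36 cm (real image, in front of mirror)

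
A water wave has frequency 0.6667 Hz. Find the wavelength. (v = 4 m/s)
λ = v/f = 6 m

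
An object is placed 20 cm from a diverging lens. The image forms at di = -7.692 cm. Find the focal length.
1/f = 1/do + 1/di → f = -12.5 cm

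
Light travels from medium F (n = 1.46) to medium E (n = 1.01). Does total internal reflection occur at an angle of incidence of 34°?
θc = arcsin(n₂/n₁) = 43.77°; 34° < θc, so no — the ray refracts.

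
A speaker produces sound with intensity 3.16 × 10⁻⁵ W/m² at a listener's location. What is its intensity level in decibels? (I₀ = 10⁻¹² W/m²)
β = 10·log₁₀(I/I₀) = 75 dB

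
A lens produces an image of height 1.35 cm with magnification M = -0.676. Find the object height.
ho = |hi|/|M| = 1.997 cm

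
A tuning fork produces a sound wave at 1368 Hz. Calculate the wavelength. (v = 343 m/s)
λ = v/f = 0.2507 m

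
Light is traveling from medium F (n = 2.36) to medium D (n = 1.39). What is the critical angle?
θc = arcsin(n₂/n₁) = 36.08°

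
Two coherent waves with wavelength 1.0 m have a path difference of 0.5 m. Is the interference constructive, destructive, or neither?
destructive — path difference = 0.5λ, an odd multiple of λ/2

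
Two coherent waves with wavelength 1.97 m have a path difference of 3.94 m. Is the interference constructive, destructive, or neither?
constructive — path difference = 2λ, a whole number of wavelengths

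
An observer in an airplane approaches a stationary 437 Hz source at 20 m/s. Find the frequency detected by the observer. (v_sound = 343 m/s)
f_obs = f·(v + v_o)/v = 462.5 Hz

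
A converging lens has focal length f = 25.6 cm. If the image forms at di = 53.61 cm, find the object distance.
1/do = 1/f − 1/di → do = 49 cm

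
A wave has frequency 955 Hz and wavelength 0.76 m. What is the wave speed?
v = fλ = 725.8 m/s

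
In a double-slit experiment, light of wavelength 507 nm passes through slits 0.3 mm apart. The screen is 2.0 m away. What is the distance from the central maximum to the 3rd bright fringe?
y = mλL/d = 10.14 mm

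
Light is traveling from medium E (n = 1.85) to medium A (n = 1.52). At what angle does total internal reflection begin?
θc = arcsin(n₂/n₁) = 55.25°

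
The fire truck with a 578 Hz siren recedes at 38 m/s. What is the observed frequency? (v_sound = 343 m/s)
f_obs = f·v/(v + v_s) = 520.4 Hz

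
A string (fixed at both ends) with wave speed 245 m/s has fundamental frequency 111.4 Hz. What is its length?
L = v/(2f₁) = 1.1 m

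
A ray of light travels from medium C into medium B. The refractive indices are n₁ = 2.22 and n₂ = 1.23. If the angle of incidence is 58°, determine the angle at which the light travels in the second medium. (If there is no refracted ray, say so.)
sin θ₂ = (n₁/n₂)·sin θ₁ = 1.531 > 1, so there is no refracted ray — the light undergoes total internal reflection.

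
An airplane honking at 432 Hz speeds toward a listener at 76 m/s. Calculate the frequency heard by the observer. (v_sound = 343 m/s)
f_obs = f·v/(v − v_s) = 555 Hz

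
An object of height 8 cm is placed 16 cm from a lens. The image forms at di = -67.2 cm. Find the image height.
hi = (-di/do) × ho = 33.6 cm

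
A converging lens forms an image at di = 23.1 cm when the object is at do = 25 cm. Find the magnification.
M = −di/do = -0.924 (inverted image)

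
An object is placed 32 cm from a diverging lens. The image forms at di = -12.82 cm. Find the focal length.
1/f = 1/do + 1/di → f = -21.39 cm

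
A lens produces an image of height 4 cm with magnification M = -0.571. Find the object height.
ho = |hi|/|M| = 7.005 cm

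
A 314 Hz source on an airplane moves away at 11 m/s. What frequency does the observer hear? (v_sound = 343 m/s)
f_obs = f·v/(v + v_s) = 304.2 Hz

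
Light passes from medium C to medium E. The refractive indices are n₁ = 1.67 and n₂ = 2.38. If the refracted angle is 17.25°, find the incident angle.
sin θ₁ = (n₂/n₁)·sin θ₂ → θ₁ = 25°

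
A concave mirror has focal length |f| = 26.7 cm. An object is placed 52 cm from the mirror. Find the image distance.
f = +26.7 cm (concave); 1/di = 1/f − 1/do → di = 54.88 cm (real image, in front of mirror)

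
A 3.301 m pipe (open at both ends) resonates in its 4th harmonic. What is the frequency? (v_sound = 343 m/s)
fₙ = nv/(2L) = 207.8 Hz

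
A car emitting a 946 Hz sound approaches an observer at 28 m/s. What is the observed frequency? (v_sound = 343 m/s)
f_obs = f·v/(v − v_s) = 1030 Hz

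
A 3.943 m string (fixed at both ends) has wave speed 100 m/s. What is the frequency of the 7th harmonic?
fₙ = nv/(2L) = 88.76 Hz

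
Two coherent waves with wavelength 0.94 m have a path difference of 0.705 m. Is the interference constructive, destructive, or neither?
neither (partial) — path difference = 0.75λ, neither a whole number of wavelengths nor an odd multiple of λ/2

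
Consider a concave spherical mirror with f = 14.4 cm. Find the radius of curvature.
R = 2|f| = 28.8 cm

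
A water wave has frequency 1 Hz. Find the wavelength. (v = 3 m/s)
λ = v/f = 3 m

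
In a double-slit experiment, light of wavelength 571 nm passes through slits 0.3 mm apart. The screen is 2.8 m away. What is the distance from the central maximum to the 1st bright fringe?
y = mλL/d = 5.329 mm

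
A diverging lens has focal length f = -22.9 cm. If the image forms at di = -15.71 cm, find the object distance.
1/do = 1/f − 1/di → do = 50.04 cm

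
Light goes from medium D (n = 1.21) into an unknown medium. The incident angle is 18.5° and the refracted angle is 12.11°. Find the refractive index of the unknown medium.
n₂ = n₁·sin θ₁ / sin θ₂ = 1.83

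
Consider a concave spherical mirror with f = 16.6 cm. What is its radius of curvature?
R = 2|f| = 33.2 cm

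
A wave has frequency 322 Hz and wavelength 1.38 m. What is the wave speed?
v = fλ = 444.4 m/s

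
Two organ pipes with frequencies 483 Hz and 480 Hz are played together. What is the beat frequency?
3 Hz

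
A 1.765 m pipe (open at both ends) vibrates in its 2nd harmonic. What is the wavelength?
λₙ = 2L/n = 1.765 m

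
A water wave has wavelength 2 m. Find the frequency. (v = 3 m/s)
f = v/λ = 1.5 Hz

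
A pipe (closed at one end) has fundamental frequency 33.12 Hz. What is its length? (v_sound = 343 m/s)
L = v/(4f₁) = 2.589 m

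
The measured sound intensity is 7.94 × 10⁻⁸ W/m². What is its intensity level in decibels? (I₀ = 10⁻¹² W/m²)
β = 10·log₁₀(I/I₀) = 49 dB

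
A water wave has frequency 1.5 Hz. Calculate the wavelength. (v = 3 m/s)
λ = v/f = 2 m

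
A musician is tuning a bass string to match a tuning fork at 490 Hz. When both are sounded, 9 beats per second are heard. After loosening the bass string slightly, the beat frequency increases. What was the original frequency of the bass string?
481 Hz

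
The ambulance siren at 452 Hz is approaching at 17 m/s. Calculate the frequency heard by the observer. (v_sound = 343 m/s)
f_obs = f·v/(v − v_s) = 475.6 Hz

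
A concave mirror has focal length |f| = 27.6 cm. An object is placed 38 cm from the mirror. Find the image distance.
f = +27.6 cm (concave); 1/di = 1/f − 1/do → di = 100.8 cm (real image, in front of mirror)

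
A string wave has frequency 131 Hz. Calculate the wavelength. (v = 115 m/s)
λ = v/f = 0.8779 m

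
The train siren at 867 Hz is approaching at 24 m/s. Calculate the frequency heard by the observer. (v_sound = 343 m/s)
f_obs = f·v/(v − v_s) = 932.2 Hz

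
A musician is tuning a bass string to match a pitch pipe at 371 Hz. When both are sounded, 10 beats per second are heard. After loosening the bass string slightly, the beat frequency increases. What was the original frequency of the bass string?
361 Hz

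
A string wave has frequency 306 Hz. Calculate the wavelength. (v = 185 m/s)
λ = v/f = 0.6046 m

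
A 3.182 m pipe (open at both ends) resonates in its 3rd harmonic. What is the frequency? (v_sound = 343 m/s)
fₙ = nv/(2L) = 161.7 Hz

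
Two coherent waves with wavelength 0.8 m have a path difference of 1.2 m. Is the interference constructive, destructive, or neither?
destructive — path difference = 1.5λ, an odd multiple of λ/2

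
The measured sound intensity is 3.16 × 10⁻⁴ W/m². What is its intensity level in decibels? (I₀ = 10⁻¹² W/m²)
β = 10·log₁₀(I/I₀) = 85 dB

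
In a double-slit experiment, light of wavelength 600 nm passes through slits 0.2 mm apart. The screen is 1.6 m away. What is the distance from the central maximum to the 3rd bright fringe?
y = mλL/d = 14.4 mm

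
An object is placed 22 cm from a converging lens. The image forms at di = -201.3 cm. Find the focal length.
1/f = 1/do + 1/di → f = 24.7 cm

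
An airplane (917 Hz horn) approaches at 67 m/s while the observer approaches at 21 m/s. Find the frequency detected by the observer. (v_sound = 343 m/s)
f_obs = f·(v + v_o)/(v − v_s) = 1209 Hz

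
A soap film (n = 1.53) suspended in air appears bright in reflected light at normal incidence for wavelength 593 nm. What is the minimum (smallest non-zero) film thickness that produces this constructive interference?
2nt = (m − ½)λ with m = 1 → t = (m − ½)λ/(2n) = 96.9 nm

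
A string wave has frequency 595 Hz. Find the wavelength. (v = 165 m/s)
λ = v/f = 0.2773 m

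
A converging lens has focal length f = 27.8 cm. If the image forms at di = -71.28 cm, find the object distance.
1/do = 1/f − 1/di → do = 20 cm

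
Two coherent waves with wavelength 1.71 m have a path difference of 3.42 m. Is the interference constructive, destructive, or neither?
constructive — path difference = 2λ, a whole number of wavelengths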